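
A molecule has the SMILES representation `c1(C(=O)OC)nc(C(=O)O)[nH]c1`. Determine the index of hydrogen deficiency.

Atom tally by fragment:
  imidazole ring core → C:3 H:4 N:2
  (− 2 ring H displaced by substituents)
  + COOCH3 → C:2 H:3 O:2
  + COOH → C:1 H:1 O:2
Element totals:
  C: 6
  H: 6
  N: 2
  O: 4
Molecular formula: C6H6N2O4.
DoU = (2C + 2 + N − H − X) / 2 = (2·6 + 2 + 2 − 6 − 0) / 2 = 5.

5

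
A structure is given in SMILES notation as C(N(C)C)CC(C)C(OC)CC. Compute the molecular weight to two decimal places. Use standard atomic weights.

173.30 g/mol

Atom tally by fragment:
  (CH3)2NCH2 → C:3 H:8 N:1
  CH2 → C:1 H:2
  CH(CH3) → C:2 H:4
  CH(OCH3) → C:2 H:4 O:1
  CH2 → C:1 H:2
  CH3 → C:1 H:3
Element totals:
  C: 10
  H: 23
  N: 1
  O: 1
Molecular formula: C10H23NO.
  M = 10(12.011) + 23(1.008) + 14.007 + 15.999
    = 120.110 + 23.184 + 14.007 + 15.999 = 173.300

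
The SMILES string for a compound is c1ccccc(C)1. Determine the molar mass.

92.14 g/mol

Atom tally by fragment:
  benzene ring core → C:6 H:6
  (− 1 ring H displaced by substituents)
  + CH3 → C:1 H:3
Element totals:
  C: 7
  H: 8
Molecular formula: C7H8.
  M = 7(12.011) + 8(1.008)
    = 84.077 + 8.064 = 92.141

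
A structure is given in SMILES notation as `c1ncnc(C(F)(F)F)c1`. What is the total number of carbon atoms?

5

Atom tally by fragment:
  pyrimidine ring core → C:4 H:4 N:2
  (− 1 ring H displaced by substituents)
  + CF3 → C:1 F:3
Element totals:
  C: 5
  H: 3
  F: 3
  N: 2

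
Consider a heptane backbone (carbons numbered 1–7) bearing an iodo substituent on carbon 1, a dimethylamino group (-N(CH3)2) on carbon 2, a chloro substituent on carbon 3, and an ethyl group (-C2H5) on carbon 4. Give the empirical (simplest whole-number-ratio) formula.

C11H23ClIN

Atom tally by fragment:
  ICH2 → C:1 H:2 I:1
  CH(N(CH3)2) → C:3 H:7 N:1
  CH(Cl) → C:1 H:1 Cl:1
  CH(C2H5) → C:3 H:6
  CH2 → C:1 H:2
  CH2 → C:1 H:2
  CH3 → C:1 H:3
Element totals:
  C: 11
  H: 23
  Cl: 1
  I: 1
  N: 1
Molecular formula: C11H23ClIN.
gcd of subscripts (11, 1, 23, 1, 1) = 1, so the empirical formula equals the molecular formula.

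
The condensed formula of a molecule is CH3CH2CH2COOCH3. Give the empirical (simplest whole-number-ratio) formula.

C5H10O2

Element totals:
  C: 5
  H: 10
  O: 2
Molecular formula: C5H10O2.
gcd of subscripts (5, 10, 2) = 1, so the empirical formula equals the molecular formula.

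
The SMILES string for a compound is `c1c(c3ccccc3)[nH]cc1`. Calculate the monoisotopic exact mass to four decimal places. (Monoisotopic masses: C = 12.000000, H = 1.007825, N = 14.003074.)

143.0735

Atom tally by fragment:
  pyrrole ring core → C:4 H:5 N:1
  (− 1 ring H displaced by substituents)
  + C6H5 → C:6 H:5
Element totals:
  C: 10
  H: 9
  N: 1
Molecular formula: C10H9N.
  M = 10(12.0) + 9(1.007825) + 14.003074
    = 120.000000 + 9.070425 + 14.003074 = 143.073499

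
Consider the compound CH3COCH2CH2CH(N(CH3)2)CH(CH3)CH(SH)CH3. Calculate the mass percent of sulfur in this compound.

Atom tally by fragment:
  CH3COCH2 → C:3 H:5 O:1
  CH2 → C:1 H:2
  CH(N(CH3)2) → C:3 H:7 N:1
  CH(CH3) → C:2 H:4
  CH(SH) → C:1 H:2 S:1
  CH3 → C:1 H:3
Element totals:
  C: 11
  H: 23
  N: 1
  O: 1
  S: 1
Molecular formula: C11H23NOS.
Molar mass = 217.371 g/mol.
Mass from S: 1 × 32.06 = 32.060 g/mol.
%S = 32.060 / 217.371 × 100 = 14.75%.

14.75%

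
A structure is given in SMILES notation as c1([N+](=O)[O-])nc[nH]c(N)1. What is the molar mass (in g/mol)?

Atom tally by fragment:
  imidazole ring core → C:3 H:4 N:2
  (− 2 ring H displaced by substituents)
  + NO2 → N:1 O:2
  + NH2 → N:1 H:2
Element totals:
  C: 3
  H: 4
  N: 4
  O: 2
Molecular formula: C3H4N4O2.
  M = 3(12.011) + 4(1.008) + 4(14.007) + 2(15.999)
    = 36.033 + 4.032 + 56.028 + 31.998 = 128.091

128.09 g/mol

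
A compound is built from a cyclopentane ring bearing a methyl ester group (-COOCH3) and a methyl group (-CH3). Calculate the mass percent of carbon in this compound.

Atom tally by fragment:
  cyclopentane ring core → C:5 H:10
  (− 2 ring H displaced by substituents)
  + COOCH3 → C:2 H:3 O:2
  + CH3 → C:1 H:3
Element totals:
  C: 8
  H: 14
  O: 2
Molecular formula: C8H14O2.
Molar mass = 142.198 g/mol.
Mass from C: 8 × 12.011 = 96.088 g/mol.
%C = 96.088 / 142.198 × 100 = 67.57%.

67.57%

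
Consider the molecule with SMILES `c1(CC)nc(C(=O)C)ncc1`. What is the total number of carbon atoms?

8

Atom tally by fragment:
  pyrimidine ring core → C:4 H:4 N:2
  (− 2 ring H displaced by substituents)
  + C2H5 → C:2 H:5
  + COCH3 → C:2 H:3 O:1
Element totals:
  C: 8
  H: 10
  N: 2
  O: 1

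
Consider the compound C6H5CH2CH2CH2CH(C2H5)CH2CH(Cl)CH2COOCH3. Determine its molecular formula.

Element totals:
  C: 17
  H: 25
  Cl: 1
  O: 2

C17H25ClO2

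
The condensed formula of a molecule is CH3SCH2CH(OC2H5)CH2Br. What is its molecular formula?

Element totals:
  C: 6
  H: 13
  Br: 1
  O: 1
  S: 1

C6H13BrOS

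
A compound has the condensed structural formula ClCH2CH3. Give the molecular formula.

C2H5Cl

Atom tally by fragment:
  ClCH2 → C:1 H:2 Cl:1
  CH3 → C:1 H:3
Element totals:
  C: 2
  H: 5
  Cl: 1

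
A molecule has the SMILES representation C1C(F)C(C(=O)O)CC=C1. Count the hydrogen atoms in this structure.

9

Atom tally by fragment:
  cyclohexene ring core → C:6 H:10
  (− 2 ring H displaced by substituents)
  + F → F:1
  + COOH → C:1 H:1 O:2
Element totals:
  C: 7
  H: 9
  F: 1
  O: 2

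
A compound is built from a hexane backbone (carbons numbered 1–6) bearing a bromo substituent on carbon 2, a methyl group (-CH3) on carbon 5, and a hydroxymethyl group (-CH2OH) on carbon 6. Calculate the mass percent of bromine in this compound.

Atom tally by fragment:
  CH3 → C:1 H:3
  CH(Br) → C:1 H:1 Br:1
  CH2 → C:1 H:2
  CH2 → C:1 H:2
  CH(CH3) → C:2 H:4
  CH2CH2OH → C:2 H:5 O:1
Element totals:
  C: 8
  H: 17
  Br: 1
  O: 1
Molecular formula: C8H17BrO.
Molar mass = 209.127 g/mol.
Mass from Br: 1 × 79.904 = 79.904 g/mol.
%Br = 79.904 / 209.127 × 100 = 38.21%.

38.21%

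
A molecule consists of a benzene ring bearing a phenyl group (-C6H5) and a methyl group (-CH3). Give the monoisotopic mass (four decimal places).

168.0939

Atom tally by fragment:
  benzene ring core → C:6 H:6
  (− 2 ring H displaced by substituents)
  + C6H5 → C:6 H:5
  + CH3 → C:1 H:3
Element totals:
  C: 13
  H: 12
Molecular formula: C13H12.
  M = 13(12.0) + 12(1.007825)
    = 156.000000 + 12.093900 = 168.093900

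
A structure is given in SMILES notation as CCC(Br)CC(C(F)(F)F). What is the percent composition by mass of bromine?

Atom tally by fragment:
  CH3 → C:1 H:3
  CH2 → C:1 H:2
  CH(Br) → C:1 H:1 Br:1
  CH2 → C:1 H:2
  CH2CF3 → C:2 H:2 F:3
Element totals:
  C: 6
  H: 10
  Br: 1
  F: 3
Molecular formula: C6H10BrF3.
Molar mass = 219.044 g/mol.
Mass from Br: 1 × 79.904 = 79.904 g/mol.
%Br = 79.904 / 219.044 × 100 = 36.48%.

36.48%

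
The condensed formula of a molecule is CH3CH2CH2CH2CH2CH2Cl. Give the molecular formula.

Atom tally by fragment:
  CH3 → C:1 H:3
  CH2 → C:1 H:2
  CH2 → C:1 H:2
  CH2 → C:1 H:2
  CH2 → C:1 H:2
  CH2Cl → C:1 H:2 Cl:1
Element totals:
  C: 6
  H: 13
  Cl: 1

C6H13Cl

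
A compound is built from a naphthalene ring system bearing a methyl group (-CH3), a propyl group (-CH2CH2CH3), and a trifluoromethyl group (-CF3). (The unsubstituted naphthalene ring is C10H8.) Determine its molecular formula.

Atom tally by fragment:
  naphthalene ring system core → C:10 H:8
  (− 3 ring H displaced by substituents)
  + CH3 → C:1 H:3
  + CH2CH2CH3 → C:3 H:7
  + CF3 → C:1 F:3
Element totals:
  C: 15
  H: 15
  F: 3

C15H15F3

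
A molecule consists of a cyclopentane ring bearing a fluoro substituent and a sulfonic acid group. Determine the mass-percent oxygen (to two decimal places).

Atom tally by fragment:
  cyclopentane ring core → C:5 H:10
  (− 2 ring H displaced by substituents)
  + F → F:1
  + SO3H → S:1 O:3 H:1
Element totals:
  C: 5
  H: 9
  F: 1
  O: 3
  S: 1
Molecular formula: C5H9FO3S.
Molar mass = 168.182 g/mol.
Mass from O: 3 × 15.999 = 47.997 g/mol.
%O = 47.997 / 168.182 × 100 = 28.54%.

28.54%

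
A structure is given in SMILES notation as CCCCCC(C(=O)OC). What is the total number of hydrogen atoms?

Atom tally by fragment:
  CH3 → C:1 H:3
  CH2 → C:1 H:2
  CH2 → C:1 H:2
  CH2 → C:1 H:2
  CH2 → C:1 H:2
  CH2COOCH3 → C:3 H:5 O:2
Element totals:
  C: 8
  H: 16
  O: 2

16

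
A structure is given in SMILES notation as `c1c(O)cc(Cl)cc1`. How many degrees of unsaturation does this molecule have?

4

Atom tally by fragment:
  benzene ring core → C:6 H:6
  (− 2 ring H displaced by substituents)
  + OH → O:1 H:1
  + Cl → Cl:1
Element totals:
  C: 6
  H: 5
  Cl: 1
  O: 1
Molecular formula: C6H5ClO.
DoU = (2C + 2 + N − H − X) / 2 = (2·6 + 2 + 0 − 5 − 1) / 2 = 4.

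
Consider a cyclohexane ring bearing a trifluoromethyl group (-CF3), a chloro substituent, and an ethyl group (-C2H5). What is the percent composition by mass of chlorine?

Atom tally by fragment:
  cyclohexane ring core → C:6 H:12
  (− 3 ring H displaced by substituents)
  + CF3 → C:1 F:3
  + Cl → Cl:1
  + C2H5 → C:2 H:5
Element totals:
  C: 9
  H: 14
  Cl: 1
  F: 3
Molecular formula: C9H14ClF3.
Molar mass = 214.655 g/mol.
Mass from Cl: 1 × 35.45 = 35.450 g/mol.
%Cl = 35.450 / 214.655 × 100 = 16.51%.

16.51%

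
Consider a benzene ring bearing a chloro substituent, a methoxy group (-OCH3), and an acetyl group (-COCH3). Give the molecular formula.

Atom tally by fragment:
  benzene ring core → C:6 H:6
  (− 3 ring H displaced by substituents)
  + Cl → Cl:1
  + OCH3 → C:1 H:3 O:1
  + COCH3 → C:2 H:3 O:1
Element totals:
  C: 9
  H: 9
  Cl: 1
  O: 2

C9H9ClO2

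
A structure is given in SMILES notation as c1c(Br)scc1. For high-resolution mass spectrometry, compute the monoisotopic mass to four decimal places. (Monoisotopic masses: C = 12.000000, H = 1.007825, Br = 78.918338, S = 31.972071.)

161.9139

Atom tally by fragment:
  thiophene ring core → C:4 H:4 S:1
  (− 1 ring H displaced by substituents)
  + Br → Br:1
Element totals:
  C: 4
  H: 3
  Br: 1
  S: 1
Molecular formula: C4H3BrS.
  M = 4(12.0) + 3(1.007825) + 78.918338 + 31.972071
    = 48.000000 + 3.023475 + 78.918338 + 31.972071 = 161.913884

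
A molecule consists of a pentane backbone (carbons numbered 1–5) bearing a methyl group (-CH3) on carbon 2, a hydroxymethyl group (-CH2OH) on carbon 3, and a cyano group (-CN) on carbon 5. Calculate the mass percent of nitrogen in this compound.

9.92%

Atom tally by fragment:
  CH3 → C:1 H:3
  CH(CH3) → C:2 H:4
  CH(CH2OH) → C:2 H:4 O:1
  CH2 → C:1 H:2
  CH2CN → C:2 H:2 N:1
Element totals:
  C: 8
  H: 15
  N: 1
  O: 1
Molecular formula: C8H15NO.
Molar mass = 141.214 g/mol.
Mass from N: 1 × 14.007 = 14.007 g/mol.
%N = 14.007 / 141.214 × 100 = 9.92%.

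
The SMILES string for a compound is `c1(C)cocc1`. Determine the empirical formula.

C5H6O

Atom tally by fragment:
  furan ring core → C:4 H:4 O:1
  (− 1 ring H displaced by substituents)
  + CH3 → C:1 H:3
Element totals:
  C: 5
  H: 6
  O: 1
Molecular formula: C5H6O.
gcd of subscripts (5, 6, 1) = 1, so the empirical formula equals the molecular formula.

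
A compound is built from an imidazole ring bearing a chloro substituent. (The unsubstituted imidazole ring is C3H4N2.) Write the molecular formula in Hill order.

Atom tally by fragment:
  imidazole ring core → C:3 H:4 N:2
  (− 1 ring H displaced by substituents)
  + Cl → Cl:1
Element totals:
  C: 3
  H: 3
  Cl: 1
  N: 2

C3H3ClN2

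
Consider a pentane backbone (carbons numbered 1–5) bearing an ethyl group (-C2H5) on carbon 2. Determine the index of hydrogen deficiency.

Atom tally by fragment:
  CH3 → C:1 H:3
  CH(C2H5) → C:3 H:6
  CH2 → C:1 H:2
  CH2 → C:1 H:2
  CH3 → C:1 H:3
Element totals:
  C: 7
  H: 16
Molecular formula: C7H16.
DoU = (2C + 2 + N − H − X) / 2 = (2·7 + 2 + 0 − 16 − 0) / 2 = 0.

0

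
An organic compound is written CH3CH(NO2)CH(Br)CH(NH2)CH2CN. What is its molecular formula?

Element totals:
  C: 6
  H: 10
  Br: 1
  N: 3
  O: 2

C6H10BrN3O2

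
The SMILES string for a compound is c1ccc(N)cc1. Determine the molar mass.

93.13 g/mol

Atom tally by fragment:
  benzene ring core → C:6 H:6
  (− 1 ring H displaced by substituents)
  + NH2 → N:1 H:2
Element totals:
  C: 6
  H: 7
  N: 1
Molecular formula: C6H7N.
  M = 6(12.011) + 7(1.008) + 14.007
    = 72.066 + 7.056 + 14.007 = 93.129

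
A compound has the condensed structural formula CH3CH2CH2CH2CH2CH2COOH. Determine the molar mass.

Element totals:
  C: 7
  H: 14
  O: 2
Molecular formula: C7H14O2.
  M = 7(12.011) + 14(1.008) + 2(15.999)
    = 84.077 + 14.112 + 31.998 = 130.187

130.19 g/mol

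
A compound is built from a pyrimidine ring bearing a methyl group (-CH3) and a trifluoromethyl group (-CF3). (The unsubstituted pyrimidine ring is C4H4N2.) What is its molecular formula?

C6H5F3N2

Atom tally by fragment:
  pyrimidine ring core → C:4 H:4 N:2
  (− 2 ring H displaced by substituents)
  + CH3 → C:1 H:3
  + CF3 → C:1 F:3
Element totals:
  C: 6
  H: 5
  F: 3
  N: 2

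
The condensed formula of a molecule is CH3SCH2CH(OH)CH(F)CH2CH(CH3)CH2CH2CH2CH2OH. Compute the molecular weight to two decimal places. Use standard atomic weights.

238.36 g/mol

Element totals:
  C: 11
  H: 23
  F: 1
  O: 2
  S: 1
Molecular formula: C11H23FO2S.
  M = 11(12.011) + 23(1.008) + 18.998 + 2(15.999) + 32.06
    = 132.121 + 23.184 + 18.998 + 31.998 + 32.060 = 238.361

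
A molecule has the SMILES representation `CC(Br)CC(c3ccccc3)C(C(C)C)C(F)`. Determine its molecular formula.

C15H22BrF

Atom tally by fragment:
  CH3 → C:1 H:3
  CH(Br) → C:1 H:1 Br:1
  CH2 → C:1 H:2
  CH(C6H5) → C:7 H:6
  CH(CH(CH3)2) → C:4 H:8
  CH2F → C:1 H:2 F:1
Element totals:
  C: 15
  H: 22
  Br: 1
  F: 1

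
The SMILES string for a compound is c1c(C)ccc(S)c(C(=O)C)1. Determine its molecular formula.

Atom tally by fragment:
  benzene ring core → C:6 H:6
  (− 3 ring H displaced by substituents)
  + CH3 → C:1 H:3
  + SH → S:1 H:1
  + COCH3 → C:2 H:3 O:1
Element totals:
  C: 9
  H: 10
  O: 1
  S: 1

C9H10OS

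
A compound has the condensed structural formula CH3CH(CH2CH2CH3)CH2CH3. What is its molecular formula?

C7H16

Atom tally by fragment:
  CH3 → C:1 H:3
  CH(CH2CH2CH3) → C:4 H:8
  CH2 → C:1 H:2
  CH3 → C:1 H:3
Element totals:
  C: 7
  H: 16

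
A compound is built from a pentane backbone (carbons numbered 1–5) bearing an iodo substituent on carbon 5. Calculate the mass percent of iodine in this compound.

64.08%

Atom tally by fragment:
  CH3 → C:1 H:3
  CH2 → C:1 H:2
  CH2 → C:1 H:2
  CH2 → C:1 H:2
  CH2I → C:1 H:2 I:1
Element totals:
  C: 5
  H: 11
  I: 1
Molecular formula: C5H11I.
Molar mass = 198.047 g/mol.
Mass from I: 1 × 126.904 = 126.904 g/mol.
%I = 126.904 / 198.047 × 100 = 64.08%.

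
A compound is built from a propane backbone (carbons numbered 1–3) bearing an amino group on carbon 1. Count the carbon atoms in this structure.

Atom tally by fragment:
  H2NCH2 → C:1 H:4 N:1
  CH2 → C:1 H:2
  CH3 → C:1 H:3
Element totals:
  C: 3
  H: 9
  N: 1

3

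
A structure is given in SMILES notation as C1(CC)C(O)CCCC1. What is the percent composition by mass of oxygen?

12.48%

Atom tally by fragment:
  cyclohexane ring core → C:6 H:12
  (− 2 ring H displaced by substituents)
  + C2H5 → C:2 H:5
  + OH → O:1 H:1
Element totals:
  C: 8
  H: 16
  O: 1
Molecular formula: C8H16O.
Molar mass = 128.215 g/mol.
Mass from O: 1 × 15.999 = 15.999 g/mol.
%O = 15.999 / 128.215 × 100 = 12.48%.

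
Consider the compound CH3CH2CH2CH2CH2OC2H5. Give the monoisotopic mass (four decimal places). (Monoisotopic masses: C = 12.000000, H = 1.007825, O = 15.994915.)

Atom tally by fragment:
  CH3 → C:1 H:3
  CH2 → C:1 H:2
  CH2 → C:1 H:2
  CH2 → C:1 H:2
  CH2OC2H5 → C:3 H:7 O:1
Element totals:
  C: 7
  H: 16
  O: 1
Molecular formula: C7H16O.
  M = 7(12.0) + 16(1.007825) + 15.994915
    = 84.000000 + 16.125200 + 15.994915 = 116.120115

116.1201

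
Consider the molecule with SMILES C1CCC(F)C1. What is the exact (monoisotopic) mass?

Atom tally by fragment:
  cyclopentane ring core → C:5 H:10
  (− 1 ring H displaced by substituents)
  + F → F:1
Element totals:
  C: 5
  H: 9
  F: 1
Molecular formula: C5H9F.
  M = 5(12.0) + 9(1.007825) + 18.998403
    = 60.000000 + 9.070425 + 18.998403 = 88.068828

88.0688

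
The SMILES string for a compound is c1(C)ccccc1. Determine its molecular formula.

Atom tally by fragment:
  benzene ring core → C:6 H:6
  (− 1 ring H displaced by substituents)
  + CH3 → C:1 H:3
Element totals:
  C: 7
  H: 8

C7H8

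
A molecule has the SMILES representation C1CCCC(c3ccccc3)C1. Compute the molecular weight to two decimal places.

160.26 g/mol

Atom tally by fragment:
  cyclohexane ring core → C:6 H:12
  (− 1 ring H displaced by substituents)
  + C6H5 → C:6 H:5
Element totals:
  C: 12
  H: 16
Molecular formula: C12H16.
  M = 12(12.011) + 16(1.008)
    = 144.132 + 16.128 = 160.260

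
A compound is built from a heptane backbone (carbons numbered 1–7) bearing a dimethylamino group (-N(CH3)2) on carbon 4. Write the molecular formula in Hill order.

Atom tally by fragment:
  CH3 → C:1 H:3
  CH2 → C:1 H:2
  CH2 → C:1 H:2
  CH(N(CH3)2) → C:3 H:7 N:1
  CH2 → C:1 H:2
  CH2 → C:1 H:2
  CH3 → C:1 H:3
Element totals:
  C: 9
  H: 21
  N: 1

C9H21N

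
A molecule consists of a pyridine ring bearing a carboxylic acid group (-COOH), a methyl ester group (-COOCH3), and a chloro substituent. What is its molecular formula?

Atom tally by fragment:
  pyridine ring core → C:5 H:5 N:1
  (− 3 ring H displaced by substituents)
  + COOH → C:1 H:1 O:2
  + COOCH3 → C:2 H:3 O:2
  + Cl → Cl:1
Element totals:
  C: 8
  H: 6
  Cl: 1
  N: 1
  O: 4

C8H6ClNO4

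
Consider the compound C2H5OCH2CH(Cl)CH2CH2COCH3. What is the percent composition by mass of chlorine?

Atom tally by fragment:
  C2H5OCH2 → C:3 H:7 O:1
  CH(Cl) → C:1 H:1 Cl:1
  CH2 → C:1 H:2
  CH2COCH3 → C:3 H:5 O:1
Element totals:
  C: 8
  H: 15
  Cl: 1
  O: 2
Molecular formula: C8H15ClO2.
Molar mass = 178.656 g/mol.
Mass from Cl: 1 × 35.45 = 35.450 g/mol.
%Cl = 35.450 / 178.656 × 100 = 19.84%.

19.84%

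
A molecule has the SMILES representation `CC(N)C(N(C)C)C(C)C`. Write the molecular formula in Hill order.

Atom tally by fragment:
  CH3 → C:1 H:3
  CH(NH2) → C:1 H:3 N:1
  CH(N(CH3)2) → C:3 H:7 N:1
  CH(CH3) → C:2 H:4
  CH3 → C:1 H:3
Element totals:
  C: 8
  H: 20
  N: 2

C8H20N2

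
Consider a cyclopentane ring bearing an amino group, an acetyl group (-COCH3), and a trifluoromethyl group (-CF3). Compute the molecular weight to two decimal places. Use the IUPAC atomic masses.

195.18 g/mol

Atom tally by fragment:
  cyclopentane ring core → C:5 H:10
  (− 3 ring H displaced by substituents)
  + NH2 → N:1 H:2
  + COCH3 → C:2 H:3 O:1
  + CF3 → C:1 F:3
Element totals:
  C: 8
  H: 12
  F: 3
  N: 1
  O: 1
Molecular formula: C8H12F3NO.
  M = 8(12.011) + 12(1.008) + 3(18.998) + 14.007 + 15.999
    = 96.088 + 12.096 + 56.994 + 14.007 + 15.999 = 195.184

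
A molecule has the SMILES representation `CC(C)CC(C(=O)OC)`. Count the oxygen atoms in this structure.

Atom tally by fragment:
  CH3 → C:1 H:3
  CH(CH3) → C:2 H:4
  CH2 → C:1 H:2
  CH2COOCH3 → C:3 H:5 O:2
Element totals:
  C: 7
  H: 14
  O: 2

2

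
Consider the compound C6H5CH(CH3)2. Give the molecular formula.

Atom tally by fragment:
  benzene ring core → C:6 H:6
  (− 1 ring H displaced by substituents)
  + CH(CH3)2 → C:3 H:7
Element totals:
  C: 9
  H: 12

C9H12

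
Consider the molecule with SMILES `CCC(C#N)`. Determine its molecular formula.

C4H7N

Atom tally by fragment:
  CH3 → C:1 H:3
  CH2 → C:1 H:2
  CH2CN → C:2 H:2 N:1
Element totals:
  C: 4
  H: 7
  N: 1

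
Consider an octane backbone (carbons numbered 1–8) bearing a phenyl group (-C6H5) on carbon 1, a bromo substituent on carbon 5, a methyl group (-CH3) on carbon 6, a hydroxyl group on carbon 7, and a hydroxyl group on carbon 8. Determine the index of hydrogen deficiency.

4

Atom tally by fragment:
  C6H5CH2 → C:7 H:7
  CH2 → C:1 H:2
  CH2 → C:1 H:2
  CH2 → C:1 H:2
  CH(Br) → C:1 H:1 Br:1
  CH(CH3) → C:2 H:4
  CH(OH) → C:1 H:2 O:1
  CH2OH → C:1 H:3 O:1
Element totals:
  C: 15
  H: 23
  Br: 1
  O: 2
Molecular formula: C15H23BrO2.
DoU = (2C + 2 + N − H − X) / 2 = (2·15 + 2 + 0 − 23 − 1) / 2 = 4.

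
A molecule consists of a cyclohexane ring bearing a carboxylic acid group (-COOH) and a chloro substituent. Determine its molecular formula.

C7H11ClO2

Atom tally by fragment:
  cyclohexane ring core → C:6 H:12
  (− 2 ring H displaced by substituents)
  + COOH → C:1 H:1 O:2
  + Cl → Cl:1
Element totals:
  C: 7
  H: 11
  Cl: 1
  O: 2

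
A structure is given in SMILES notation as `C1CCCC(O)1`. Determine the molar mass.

Atom tally by fragment:
  cyclopentane ring core → C:5 H:10
  (− 1 ring H displaced by substituents)
  + OH → O:1 H:1
Element totals:
  C: 5
  H: 10
  O: 1
Molecular formula: C5H10O.
  M = 5(12.011) + 10(1.008) + 15.999
    = 60.055 + 10.080 + 15.999 = 86.134

86.13 g/mol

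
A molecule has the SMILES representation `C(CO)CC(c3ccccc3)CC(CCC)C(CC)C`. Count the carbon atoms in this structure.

19

Atom tally by fragment:
  HOCH2CH2 → C:2 H:5 O:1
  CH2 → C:1 H:2
  CH(C6H5) → C:7 H:6
  CH2 → C:1 H:2
  CH(CH2CH2CH3) → C:4 H:8
  CH(C2H5) → C:3 H:6
  CH3 → C:1 H:3
Element totals:
  C: 19
  H: 32
  O: 1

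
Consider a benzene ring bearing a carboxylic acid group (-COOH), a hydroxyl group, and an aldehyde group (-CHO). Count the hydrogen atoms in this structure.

Atom tally by fragment:
  benzene ring core → C:6 H:6
  (− 3 ring H displaced by substituents)
  + COOH → C:1 H:1 O:2
  + OH → O:1 H:1
  + CHO → C:1 H:1 O:1
Element totals:
  C: 8
  H: 6
  O: 4

6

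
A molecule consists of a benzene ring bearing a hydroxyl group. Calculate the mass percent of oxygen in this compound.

17.00%

Atom tally by fragment:
  benzene ring core → C:6 H:6
  (− 1 ring H displaced by substituents)
  + OH → O:1 H:1
Element totals:
  C: 6
  H: 6
  O: 1
Molecular formula: C6H6O.
Molar mass = 94.113 g/mol.
Mass from O: 1 × 15.999 = 15.999 g/mol.
%O = 15.999 / 94.113 × 100 = 17.00%.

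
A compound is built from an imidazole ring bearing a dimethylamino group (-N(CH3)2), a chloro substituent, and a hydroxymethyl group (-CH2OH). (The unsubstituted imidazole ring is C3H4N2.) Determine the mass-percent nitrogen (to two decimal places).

23.93%

Atom tally by fragment:
  imidazole ring core → C:3 H:4 N:2
  (− 3 ring H displaced by substituents)
  + N(CH3)2 → N:1 C:2 H:6
  + Cl → Cl:1
  + CH2OH → C:1 H:3 O:1
Element totals:
  C: 6
  H: 10
  Cl: 1
  N: 3
  O: 1
Molecular formula: C6H10ClN3O.
Molar mass = 175.616 g/mol.
Mass from N: 3 × 14.007 = 42.021 g/mol.
%N = 42.021 / 175.616 × 100 = 23.93%.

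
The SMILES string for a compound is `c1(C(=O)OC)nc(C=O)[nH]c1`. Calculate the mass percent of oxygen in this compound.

Atom tally by fragment:
  imidazole ring core → C:3 H:4 N:2
  (− 2 ring H displaced by substituents)
  + COOCH3 → C:2 H:3 O:2
  + CHO → C:1 H:1 O:1
Element totals:
  C: 6
  H: 6
  N: 2
  O: 3
Molecular formula: C6H6N2O3.
Molar mass = 154.125 g/mol.
Mass from O: 3 × 15.999 = 47.997 g/mol.
%O = 47.997 / 154.125 × 100 = 31.14%.

31.14%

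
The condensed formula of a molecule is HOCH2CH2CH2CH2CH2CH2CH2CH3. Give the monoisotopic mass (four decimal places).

Atom tally by fragment:
  HOCH2CH2 → C:2 H:5 O:1
  CH2 → C:1 H:2
  CH2 → C:1 H:2
  CH2 → C:1 H:2
  CH2 → C:1 H:2
  CH2 → C:1 H:2
  CH3 → C:1 H:3
Element totals:
  C: 8
  H: 18
  O: 1
Molecular formula: C8H18O.
  M = 8(12.0) + 18(1.007825) + 15.994915
    = 96.000000 + 18.140850 + 15.994915 = 130.135765

130.1358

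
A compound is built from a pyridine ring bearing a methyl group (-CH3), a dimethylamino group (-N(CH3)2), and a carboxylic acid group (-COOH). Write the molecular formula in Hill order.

Atom tally by fragment:
  pyridine ring core → C:5 H:5 N:1
  (− 3 ring H displaced by substituents)
  + CH3 → C:1 H:3
  + N(CH3)2 → N:1 C:2 H:6
  + COOH → C:1 H:1 O:2
Element totals:
  C: 9
  H: 12
  N: 2
  O: 2

C9H12N2O2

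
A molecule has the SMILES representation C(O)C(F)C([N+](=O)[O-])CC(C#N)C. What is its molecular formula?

Atom tally by fragment:
  HOCH2 → C:1 H:3 O:1
  CH(F) → C:1 H:1 F:1
  CH(NO2) → C:1 H:1 N:1 O:2
  CH2 → C:1 H:2
  CH(CN) → C:2 H:1 N:1
  CH3 → C:1 H:3
Element totals:
  C: 7
  H: 11
  F: 1
  N: 2
  O: 3

C7H11FN2O3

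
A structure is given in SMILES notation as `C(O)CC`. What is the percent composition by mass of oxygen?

Atom tally by fragment:
  HOCH2 → C:1 H:3 O:1
  CH2 → C:1 H:2
  CH3 → C:1 H:3
Element totals:
  C: 3
  H: 8
  O: 1
Molecular formula: C3H8O.
Molar mass = 60.096 g/mol.
Mass from O: 1 × 15.999 = 15.999 g/mol.
%O = 15.999 / 60.096 × 100 = 26.62%.

26.62%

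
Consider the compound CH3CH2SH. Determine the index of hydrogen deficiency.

0

Atom tally by fragment:
  CH3 → C:1 H:3
  CH2SH → C:1 H:3 S:1
Element totals:
  C: 2
  H: 6
  S: 1
Molecular formula: C2H6S.
DoU = (2C + 2 + N − H − X) / 2 = (2·2 + 2 + 0 − 6 − 0) / 2 = 0.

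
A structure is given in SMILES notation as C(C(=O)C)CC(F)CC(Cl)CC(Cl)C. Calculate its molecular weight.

243.14 g/mol

Atom tally by fragment:
  CH3COCH2 → C:3 H:5 O:1
  CH2 → C:1 H:2
  CH(F) → C:1 H:1 F:1
  CH2 → C:1 H:2
  CH(Cl) → C:1 H:1 Cl:1
  CH2 → C:1 H:2
  CH(Cl) → C:1 H:1 Cl:1
  CH3 → C:1 H:3
Element totals:
  C: 10
  H: 17
  Cl: 2
  F: 1
  O: 1
Molecular formula: C10H17Cl2FO.
  M = 10(12.011) + 17(1.008) + 2(35.45) + 18.998 + 15.999
    = 120.110 + 17.136 + 70.900 + 18.998 + 15.999 = 243.143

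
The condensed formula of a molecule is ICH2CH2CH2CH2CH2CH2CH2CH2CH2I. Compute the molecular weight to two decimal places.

380.05 g/mol

Atom tally by fragment:
  ICH2 → C:1 H:2 I:1
  CH2 → C:1 H:2
  CH2 → C:1 H:2
  CH2 → C:1 H:2
  CH2 → C:1 H:2
  CH2 → C:1 H:2
  CH2 → C:1 H:2
  CH2 → C:1 H:2
  CH2I → C:1 H:2 I:1
Element totals:
  C: 9
  H: 18
  I: 2
Molecular formula: C9H18I2.
  M = 9(12.011) + 18(1.008) + 2(126.904)
    = 108.099 + 18.144 + 253.808 = 380.051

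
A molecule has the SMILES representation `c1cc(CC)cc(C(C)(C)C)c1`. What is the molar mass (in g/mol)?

162.28 g/mol

Atom tally by fragment:
  benzene ring core → C:6 H:6
  (− 2 ring H displaced by substituents)
  + C2H5 → C:2 H:5
  + C(CH3)3 → C:4 H:9
Element totals:
  C: 12
  H: 18
Molecular formula: C12H18.
  M = 12(12.011) + 18(1.008)
    = 144.132 + 18.144 = 162.276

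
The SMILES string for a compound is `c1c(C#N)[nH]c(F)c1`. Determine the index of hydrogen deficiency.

5

Atom tally by fragment:
  pyrrole ring core → C:4 H:5 N:1
  (− 2 ring H displaced by substituents)
  + CN → C:1 N:1
  + F → F:1
Element totals:
  C: 5
  H: 3
  F: 1
  N: 2
Molecular formula: C5H3FN2.
DoU = (2C + 2 + N − H − X) / 2 = (2·5 + 2 + 2 − 3 − 1) / 2 = 5.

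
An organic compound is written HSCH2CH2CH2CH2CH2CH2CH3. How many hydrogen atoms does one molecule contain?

16

Atom tally by fragment:
  HSCH2 → C:1 H:3 S:1
  CH2 → C:1 H:2
  CH2 → C:1 H:2
  CH2 → C:1 H:2
  CH2 → C:1 H:2
  CH2 → C:1 H:2
  CH3 → C:1 H:3
Element totals:
  C: 7
  H: 16
  S: 1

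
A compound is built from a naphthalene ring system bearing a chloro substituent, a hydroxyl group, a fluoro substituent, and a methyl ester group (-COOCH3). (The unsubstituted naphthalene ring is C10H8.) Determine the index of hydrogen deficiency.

Atom tally by fragment:
  naphthalene ring system core → C:10 H:8
  (− 4 ring H displaced by substituents)
  + Cl → Cl:1
  + OH → O:1 H:1
  + F → F:1
  + COOCH3 → C:2 H:3 O:2
Element totals:
  C: 12
  H: 8
  Cl: 1
  F: 1
  O: 3
Molecular formula: C12H8ClFO3.
DoU = (2C + 2 + N − H − X) / 2 = (2·12 + 2 + 0 − 8 − 2) / 2 = 8.

8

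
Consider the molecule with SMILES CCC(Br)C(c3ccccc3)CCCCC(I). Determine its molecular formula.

Atom tally by fragment:
  CH3 → C:1 H:3
  CH2 → C:1 H:2
  CH(Br) → C:1 H:1 Br:1
  CH(C6H5) → C:7 H:6
  CH2 → C:1 H:2
  CH2 → C:1 H:2
  CH2 → C:1 H:2
  CH2 → C:1 H:2
  CH2I → C:1 H:2 I:1
Element totals:
  C: 15
  H: 22
  Br: 1
  I: 1

C15H22BrI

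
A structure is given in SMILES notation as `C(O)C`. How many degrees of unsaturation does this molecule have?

Atom tally by fragment:
  HOCH2 → C:1 H:3 O:1
  CH3 → C:1 H:3
Element totals:
  C: 2
  H: 6
  O: 1
Molecular formula: C2H6O.
DoU = (2C + 2 + N − H − X) / 2 = (2·2 + 2 + 0 − 6 − 0) / 2 = 0.

0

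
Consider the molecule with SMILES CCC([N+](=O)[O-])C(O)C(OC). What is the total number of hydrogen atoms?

Atom tally by fragment:
  CH3 → C:1 H:3
  CH2 → C:1 H:2
  CH(NO2) → C:1 H:1 N:1 O:2
  CH(OH) → C:1 H:2 O:1
  CH2OCH3 → C:2 H:5 O:1
Element totals:
  C: 6
  H: 13
  N: 1
  O: 4

13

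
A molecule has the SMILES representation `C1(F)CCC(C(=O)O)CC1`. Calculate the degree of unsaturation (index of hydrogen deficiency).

Atom tally by fragment:
  cyclohexane ring core → C:6 H:12
  (− 2 ring H displaced by substituents)
  + F → F:1
  + COOH → C:1 H:1 O:2
Element totals:
  C: 7
  H: 11
  F: 1
  O: 2
Molecular formula: C7H11FO2.
DoU = (2C + 2 + N − H − X) / 2 = (2·7 + 2 + 0 − 11 − 1) / 2 = 2.

2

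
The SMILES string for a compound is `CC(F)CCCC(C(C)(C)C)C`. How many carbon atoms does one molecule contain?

Atom tally by fragment:
  CH3 → C:1 H:3
  CH(F) → C:1 H:1 F:1
  CH2 → C:1 H:2
  CH2 → C:1 H:2
  CH2 → C:1 H:2
  CH(C(CH3)3) → C:5 H:10
  CH3 → C:1 H:3
Element totals:
  C: 11
  H: 23
  F: 1

11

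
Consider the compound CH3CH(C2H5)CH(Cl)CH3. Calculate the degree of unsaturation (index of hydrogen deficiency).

0

Element totals:
  C: 6
  H: 13
  Cl: 1
Molecular formula: C6H13Cl.
DoU = (2C + 2 + N − H − X) / 2 = (2·6 + 2 + 0 − 13 − 1) / 2 = 0.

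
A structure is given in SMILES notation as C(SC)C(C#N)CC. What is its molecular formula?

C6H11NS

Atom tally by fragment:
  CH3SCH2 → C:2 H:5 S:1
  CH(CN) → C:2 H:1 N:1
  CH2 → C:1 H:2
  CH3 → C:1 H:3
Element totals:
  C: 6
  H: 11
  N: 1
  S: 1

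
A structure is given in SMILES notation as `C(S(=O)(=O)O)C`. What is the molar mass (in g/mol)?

110.13 g/mol

Atom tally by fragment:
  HO3SCH2 → C:1 H:3 S:1 O:3
  CH3 → C:1 H:3
Element totals:
  C: 2
  H: 6
  O: 3
  S: 1
Molecular formula: C2H6O3S.
  M = 2(12.011) + 6(1.008) + 3(15.999) + 32.06
    = 24.022 + 6.048 + 47.997 + 32.060 = 110.127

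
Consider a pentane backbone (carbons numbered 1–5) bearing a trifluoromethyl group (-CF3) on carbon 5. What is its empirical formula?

Atom tally by fragment:
  CH3 → C:1 H:3
  CH2 → C:1 H:2
  CH2 → C:1 H:2
  CH2 → C:1 H:2
  CH2CF3 → C:2 H:2 F:3
Element totals:
  C: 6
  H: 11
  F: 3
Molecular formula: C6H11F3.
gcd of subscripts (6, 3, 11) = 1, so the empirical formula equals the molecular formula.

C6H11F3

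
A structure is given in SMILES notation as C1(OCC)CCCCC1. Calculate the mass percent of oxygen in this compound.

12.48%

Atom tally by fragment:
  cyclohexane ring core → C:6 H:12
  (− 1 ring H displaced by substituents)
  + OC2H5 → C:2 H:5 O:1
Element totals:
  C: 8
  H: 16
  O: 1
Molecular formula: C8H16O.
Molar mass = 128.215 g/mol.
Mass from O: 1 × 15.999 = 15.999 g/mol.
%O = 15.999 / 128.215 × 100 = 12.48%.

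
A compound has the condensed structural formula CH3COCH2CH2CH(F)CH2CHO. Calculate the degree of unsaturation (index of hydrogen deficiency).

2

Atom tally by fragment:
  CH3COCH2 → C:3 H:5 O:1
  CH2 → C:1 H:2
  CH(F) → C:1 H:1 F:1
  CH2CHO → C:2 H:3 O:1
Element totals:
  C: 7
  H: 11
  F: 1
  O: 2
Molecular formula: C7H11FO2.
DoU = (2C + 2 + N − H − X) / 2 = (2·7 + 2 + 0 − 11 − 1) / 2 = 2.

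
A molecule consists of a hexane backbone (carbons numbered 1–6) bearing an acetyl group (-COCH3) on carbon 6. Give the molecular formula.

Atom tally by fragment:
  CH3 → C:1 H:3
  CH2 → C:1 H:2
  CH2 → C:1 H:2
  CH2 → C:1 H:2
  CH2 → C:1 H:2
  CH2COCH3 → C:3 H:5 O:1
Element totals:
  C: 8
  H: 16
  O: 1

C8H16O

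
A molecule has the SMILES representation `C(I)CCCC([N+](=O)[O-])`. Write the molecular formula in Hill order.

C5H10INO2

Atom tally by fragment:
  ICH2 → C:1 H:2 I:1
  CH2 → C:1 H:2
  CH2 → C:1 H:2
  CH2 → C:1 H:2
  CH2NO2 → C:1 H:2 N:1 O:2
Element totals:
  C: 5
  H: 10
  I: 1
  N: 1
  O: 2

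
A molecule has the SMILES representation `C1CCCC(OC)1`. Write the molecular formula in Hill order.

Atom tally by fragment:
  cyclopentane ring core → C:5 H:10
  (− 1 ring H displaced by substituents)
  + OCH3 → C:1 H:3 O:1
Element totals:
  C: 6
  H: 12
  O: 1

C6H12O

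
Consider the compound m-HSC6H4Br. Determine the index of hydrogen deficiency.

Atom tally by fragment:
  benzene ring core → C:6 H:6
  (− 2 ring H displaced by substituents)
  + SH → S:1 H:1
  + Br → Br:1
Element totals:
  C: 6
  H: 5
  Br: 1
  S: 1
Molecular formula: C6H5BrS.
DoU = (2C + 2 + N − H − X) / 2 = (2·6 + 2 + 0 − 5 − 1) / 2 = 4.

4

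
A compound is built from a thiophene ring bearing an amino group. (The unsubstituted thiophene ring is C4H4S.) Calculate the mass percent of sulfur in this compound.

32.33%

Atom tally by fragment:
  thiophene ring core → C:4 H:4 S:1
  (− 1 ring H displaced by substituents)
  + NH2 → N:1 H:2
Element totals:
  C: 4
  H: 5
  N: 1
  S: 1
Molecular formula: C4H5NS.
Molar mass = 99.151 g/mol.
Mass from S: 1 × 32.06 = 32.060 g/mol.
%S = 32.060 / 99.151 × 100 = 32.33%.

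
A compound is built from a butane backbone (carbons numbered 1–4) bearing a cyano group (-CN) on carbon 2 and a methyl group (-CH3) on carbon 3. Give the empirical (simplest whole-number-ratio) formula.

Atom tally by fragment:
  CH3 → C:1 H:3
  CH(CN) → C:2 H:1 N:1
  CH(CH3) → C:2 H:4
  CH3 → C:1 H:3
Element totals:
  C: 6
  H: 11
  N: 1
Molecular formula: C6H11N.
gcd of subscripts (6, 11, 1) = 1, so the empirical formula equals the molecular formula.

C6H11N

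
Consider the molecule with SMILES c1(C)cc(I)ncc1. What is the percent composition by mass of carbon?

Atom tally by fragment:
  pyridine ring core → C:5 H:5 N:1
  (− 2 ring H displaced by substituents)
  + CH3 → C:1 H:3
  + I → I:1
Element totals:
  C: 6
  H: 6
  I: 1
  N: 1
Molecular formula: C6H6IN.
Molar mass = 219.025 g/mol.
Mass from C: 6 × 12.011 = 72.066 g/mol.
%C = 72.066 / 219.025 × 100 = 32.90%.

32.90%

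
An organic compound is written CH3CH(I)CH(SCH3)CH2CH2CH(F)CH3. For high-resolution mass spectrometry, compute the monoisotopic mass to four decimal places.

Element totals:
  C: 8
  H: 16
  F: 1
  I: 1
  S: 1
Molecular formula: C8H16FIS.
  M = 8(12.0) + 16(1.007825) + 18.998403 + 126.904472 + 31.972071
    = 96.000000 + 16.125200 + 18.998403 + 126.904472 + 31.972071 = 290.000146

290.0001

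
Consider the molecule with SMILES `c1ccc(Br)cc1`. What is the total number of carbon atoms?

Atom tally by fragment:
  benzene ring core → C:6 H:6
  (− 1 ring H displaced by substituents)
  + Br → Br:1
Element totals:
  C: 6
  H: 5
  Br: 1

6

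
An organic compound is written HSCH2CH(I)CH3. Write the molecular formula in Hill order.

C3H7IS

Element totals:
  C: 3
  H: 7
  I: 1
  S: 1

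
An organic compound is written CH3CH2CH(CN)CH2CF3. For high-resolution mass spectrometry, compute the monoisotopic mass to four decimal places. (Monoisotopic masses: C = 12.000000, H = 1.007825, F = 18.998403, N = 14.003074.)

151.0609

Atom tally by fragment:
  CH3 → C:1 H:3
  CH2 → C:1 H:2
  CH(CN) → C:2 H:1 N:1
  CH2CF3 → C:2 H:2 F:3
Element totals:
  C: 6
  H: 8
  F: 3
  N: 1
Molecular formula: C6H8F3N.
  M = 6(12.0) + 8(1.007825) + 3(18.998403) + 14.003074
    = 72.000000 + 8.062600 + 56.995209 + 14.003074 = 151.060883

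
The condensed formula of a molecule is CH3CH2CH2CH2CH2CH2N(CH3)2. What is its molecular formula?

Element totals:
  C: 8
  H: 19
  N: 1

C8H19N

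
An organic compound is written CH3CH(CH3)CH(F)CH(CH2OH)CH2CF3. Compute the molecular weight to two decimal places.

Atom tally by fragment:
  CH3 → C:1 H:3
  CH(CH3) → C:2 H:4
  CH(F) → C:1 H:1 F:1
  CH(CH2OH) → C:2 H:4 O:1
  CH2CF3 → C:2 H:2 F:3
Element totals:
  C: 8
  H: 14
  F: 4
  O: 1
Molecular formula: C8H14F4O.
  M = 8(12.011) + 14(1.008) + 4(18.998) + 15.999
    = 96.088 + 14.112 + 75.992 + 15.999 = 202.191

202.19 g/mol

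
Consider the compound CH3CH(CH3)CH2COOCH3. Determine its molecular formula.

Element totals:
  C: 6
  H: 12
  O: 2

C6H12O2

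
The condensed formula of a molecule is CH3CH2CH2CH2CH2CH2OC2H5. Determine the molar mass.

Atom tally by fragment:
  CH3 → C:1 H:3
  CH2 → C:1 H:2
  CH2 → C:1 H:2
  CH2 → C:1 H:2
  CH2 → C:1 H:2
  CH2OC2H5 → C:3 H:7 O:1
Element totals:
  C: 8
  H: 18
  O: 1
Molecular formula: C8H18O.
  M = 8(12.011) + 18(1.008) + 15.999
    = 96.088 + 18.144 + 15.999 = 130.231

130.23 g/mol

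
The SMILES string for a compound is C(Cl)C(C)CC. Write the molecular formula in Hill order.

C5H11Cl

Atom tally by fragment:
  ClCH2 → C:1 H:2 Cl:1
  CH(CH3) → C:2 H:4
  CH2 → C:1 H:2
  CH3 → C:1 H:3
Element totals:
  C: 5
  H: 11
  Cl: 1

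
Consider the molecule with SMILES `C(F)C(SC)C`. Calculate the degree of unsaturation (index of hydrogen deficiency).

0

Atom tally by fragment:
  FCH2 → C:1 H:2 F:1
  CH(SCH3) → C:2 H:4 S:1
  CH3 → C:1 H:3
Element totals:
  C: 4
  H: 9
  F: 1
  S: 1
Molecular formula: C4H9FS.
DoU = (2C + 2 + N − H − X) / 2 = (2·4 + 2 + 0 − 9 − 1) / 2 = 0.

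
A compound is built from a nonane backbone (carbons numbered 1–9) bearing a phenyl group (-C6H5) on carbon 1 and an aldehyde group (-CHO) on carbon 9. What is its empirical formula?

Atom tally by fragment:
  C6H5CH2 → C:7 H:7
  CH2 → C:1 H:2
  CH2 → C:1 H:2
  CH2 → C:1 H:2
  CH2 → C:1 H:2
  CH2 → C:1 H:2
  CH2 → C:1 H:2
  CH2 → C:1 H:2
  CH2CHO → C:2 H:3 O:1
Element totals:
  C: 16
  H: 24
  O: 1
Molecular formula: C16H24O.
gcd of subscripts (16, 24, 1) = 1, so the empirical formula equals the molecular formula.

C16H24O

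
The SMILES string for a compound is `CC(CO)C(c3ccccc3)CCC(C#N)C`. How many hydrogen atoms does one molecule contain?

21

Atom tally by fragment:
  CH3 → C:1 H:3
  CH(CH2OH) → C:2 H:4 O:1
  CH(C6H5) → C:7 H:6
  CH2 → C:1 H:2
  CH2 → C:1 H:2
  CH(CN) → C:2 H:1 N:1
  CH3 → C:1 H:3
Element totals:
  C: 15
  H: 21
  N: 1
  O: 1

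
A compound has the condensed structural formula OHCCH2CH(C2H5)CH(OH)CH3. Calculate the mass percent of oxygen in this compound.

24.58%

Atom tally by fragment:
  OHCCH2 → C:2 H:3 O:1
  CH(C2H5) → C:3 H:6
  CH(OH) → C:1 H:2 O:1
  CH3 → C:1 H:3
Element totals:
  C: 7
  H: 14
  O: 2
Molecular formula: C7H14O2.
Molar mass = 130.187 g/mol.
Mass from O: 2 × 15.999 = 31.998 g/mol.
%O = 31.998 / 130.187 × 100 = 24.58%.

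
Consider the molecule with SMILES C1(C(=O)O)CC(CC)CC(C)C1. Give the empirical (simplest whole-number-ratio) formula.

Atom tally by fragment:
  cyclohexane ring core → C:6 H:12
  (− 3 ring H displaced by substituents)
  + COOH → C:1 H:1 O:2
  + C2H5 → C:2 H:5
  + CH3 → C:1 H:3
Element totals:
  C: 10
  H: 18
  O: 2
Molecular formula: C10H18O2.
gcd of subscripts = 2; dividing each by 2:
  C: 10/2 = 5
  H: 18/2 = 9
  O: 2/2 = 1

C5H9O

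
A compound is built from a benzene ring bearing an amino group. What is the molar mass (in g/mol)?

93.13 g/mol

Atom tally by fragment:
  benzene ring core → C:6 H:6
  (− 1 ring H displaced by substituents)
  + NH2 → N:1 H:2
Element totals:
  C: 6
  H: 7
  N: 1
Molecular formula: C6H7N.
  M = 6(12.011) + 7(1.008) + 14.007
    = 72.066 + 7.056 + 14.007 = 93.129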